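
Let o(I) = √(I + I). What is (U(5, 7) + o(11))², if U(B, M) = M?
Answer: (7 + √22)² ≈ 136.67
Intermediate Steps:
o(I) = √2*√I (o(I) = √(2*I) = √2*√I)
(U(5, 7) + o(11))² = (7 + √2*√11)² = (7 + √22)²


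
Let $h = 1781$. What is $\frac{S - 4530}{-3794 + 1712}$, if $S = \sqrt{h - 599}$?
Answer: $\frac{755}{347} - \frac{\sqrt{1182}}{2082} \approx 2.1593$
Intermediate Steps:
$S = \sqrt{1182}$ ($S = \sqrt{1781 - 599} = \sqrt{1182} \approx 34.38$)
$\frac{S - 4530}{-3794 + 1712} = \frac{\sqrt{1182} - 4530}{-3794 + 1712} = \frac{-4530 + \sqrt{1182}}{-2082} = \left(-4530 + \sqrt{1182}\right) \left(- \frac{1}{2082}\right) = \frac{755}{347} - \frac{\sqrt{1182}}{2082}$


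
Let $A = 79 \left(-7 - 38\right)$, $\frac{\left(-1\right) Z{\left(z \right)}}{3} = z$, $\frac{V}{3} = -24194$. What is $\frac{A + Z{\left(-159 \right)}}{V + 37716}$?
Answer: $\frac{171}{1937} \approx 0.088281$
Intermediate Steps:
$V = -72582$ ($V = 3 \left(-24194\right) = -72582$)
$Z{\left(z \right)} = - 3 z$
$A = -3555$ ($A = 79 \left(-45\right) = -3555$)
$\frac{A + Z{\left(-159 \right)}}{V + 37716} = \frac{-3555 - -477}{-72582 + 37716} = \frac{-3555 + 477}{-34866} = \left(-3078\right) \left(- \frac{1}{34866}\right) = \frac{171}{1937}$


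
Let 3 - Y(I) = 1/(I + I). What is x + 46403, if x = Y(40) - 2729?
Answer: 3494159/80 ≈ 43677.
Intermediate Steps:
Y(I) = 3 - 1/(2*I) (Y(I) = 3 - 1/(I + I) = 3 - 1/(2*I))
x = -218081/80 (x = (3 - 1/2/40) - 2729 = (3 - 1/2*1/40) - 2729 = (3 - 1/80) - 2729 = 239/80 - 2729 = -218081/80 ≈ -2726.0)
x + 46403 = -218081/80 + 46403 = 3494159/80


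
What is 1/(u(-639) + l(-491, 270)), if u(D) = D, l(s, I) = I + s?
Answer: -1/860 ≈ -0.0011628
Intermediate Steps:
1/(u(-639) + l(-491, 270)) = 1/(-639 + (270 - 491)) = 1/(-639 - 221) = 1/(-860) = -1/860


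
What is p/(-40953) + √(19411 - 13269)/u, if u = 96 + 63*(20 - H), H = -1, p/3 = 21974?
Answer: -21974/13651 + √6142/1419 ≈ -1.5545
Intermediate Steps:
p = 65922 (p = 3*21974 = 65922)
u = 1419 (u = 96 + 63*(20 - 1*(-1)) = 96 + 63*(20 + 1) = 96 + 63*21 = 96 + 1323 = 1419)
p/(-40953) + √(19411 - 13269)/u = 65922/(-40953) + √(19411 - 13269)/1419 = 65922*(-1/40953) + √6142*(1/1419) = -21974/13651 + √6142/1419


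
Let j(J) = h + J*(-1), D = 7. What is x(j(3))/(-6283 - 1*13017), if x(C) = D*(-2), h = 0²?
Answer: 7/9650 ≈ 0.00072539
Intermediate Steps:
h = 0
j(J) = -J (j(J) = 0 + J*(-1) = 0 - J = -J)
x(C) = -14 (x(C) = 7*(-2) = -14)
x(j(3))/(-6283 - 1*13017) = -14/(-6283 - 1*13017) = -14/(-6283 - 13017) = -14/(-19300) = -14*(-1/19300) = 7/9650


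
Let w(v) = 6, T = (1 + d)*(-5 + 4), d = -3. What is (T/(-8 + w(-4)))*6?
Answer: -6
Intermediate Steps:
T = 2 (T = (1 - 3)*(-5 + 4) = -2*(-1) = 2)
(T/(-8 + w(-4)))*6 = (2/(-8 + 6))*6 = (2/(-2))*6 = -½*2*6 = -1*6 = -6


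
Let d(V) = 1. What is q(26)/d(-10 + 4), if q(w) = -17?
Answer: -17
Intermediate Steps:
q(26)/d(-10 + 4) = -17/1 = -17*1 = -17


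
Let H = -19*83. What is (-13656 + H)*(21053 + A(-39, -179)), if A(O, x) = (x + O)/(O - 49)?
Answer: -14112475753/44 ≈ -3.2074e+8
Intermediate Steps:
H = -1577
A(O, x) = (O + x)/(-49 + O)
(-13656 + H)*(21053 + A(-39, -179)) = (-13656 - 1577)*(21053 + (-39 - 179)/(-49 - 39)) = -15233*(21053 - 218/(-88)) = -15233*(21053 - 1/88*(-218)) = -15233*(21053 + 109/44) = -15233*926441/44 = -14112475753/44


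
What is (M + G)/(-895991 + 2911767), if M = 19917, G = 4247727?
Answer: 1066911/503944 ≈ 2.1171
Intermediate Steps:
(M + G)/(-895991 + 2911767) = (19917 + 4247727)/(-895991 + 2911767) = 4267644/2015776 = 4267644*(1/2015776) = 1066911/503944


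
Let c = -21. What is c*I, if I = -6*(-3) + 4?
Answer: -462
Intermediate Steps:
I = 22 (I = 18 + 4 = 22)
c*I = -21*22 = -462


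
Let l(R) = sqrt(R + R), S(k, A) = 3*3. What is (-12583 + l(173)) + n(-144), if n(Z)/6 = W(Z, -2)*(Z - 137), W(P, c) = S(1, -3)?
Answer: -27757 + sqrt(346) ≈ -27738.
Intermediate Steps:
S(k, A) = 9
l(R) = sqrt(2)*sqrt(R) (l(R) = sqrt(2*R) = sqrt(2)*sqrt(R))
W(P, c) = 9
n(Z) = -7398 + 54*Z (n(Z) = 6*(9*(Z - 137)) = 6*(9*(-137 + Z)) = 6*(-1233 + 9*Z) = -7398 + 54*Z)
(-12583 + l(173)) + n(-144) = (-12583 + sqrt(2)*sqrt(173)) + (-7398 + 54*(-144)) = (-12583 + sqrt(346)) + (-7398 - 7776) = (-12583 + sqrt(346)) - 15174 = -27757 + sqrt(346)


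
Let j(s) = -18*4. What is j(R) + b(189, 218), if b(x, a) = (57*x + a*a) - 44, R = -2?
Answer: 58181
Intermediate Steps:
b(x, a) = -44 + a**2 + 57*x (b(x, a) = (57*x + a**2) - 44 = (a**2 + 57*x) - 44 = -44 + a**2 + 57*x)
j(s) = -72
j(R) + b(189, 218) = -72 + (-44 + 218**2 + 57*189) = -72 + (-44 + 47524 + 10773) = -72 + 58253 = 58181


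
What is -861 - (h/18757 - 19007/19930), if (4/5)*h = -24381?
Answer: -641802299297/747654020 ≈ -858.42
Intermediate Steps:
h = -121905/4 (h = (5/4)*(-24381) = -121905/4 ≈ -30476.)
-861 - (h/18757 - 19007/19930) = -861 - (-121905/4/18757 - 19007/19930) = -861 - (-121905/4*1/18757 - 19007*1/19930) = -861 - (-121905/75028 - 19007/19930) = -861 - 1*(-1927811923/747654020) = -861 + 1927811923/747654020 = -641802299297/747654020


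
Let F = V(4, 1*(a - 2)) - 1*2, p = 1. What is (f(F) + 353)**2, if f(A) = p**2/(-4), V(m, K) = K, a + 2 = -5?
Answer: 1990921/16 ≈ 1.2443e+5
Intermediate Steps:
a = -7 (a = -2 - 5 = -7)
F = -11 (F = 1*(-7 - 2) - 1*2 = 1*(-9) - 2 = -9 - 2 = -11)
f(A) = -1/4 (f(A) = 1**2/(-4) = 1*(-1/4) = -1/4)
(f(F) + 353)**2 = (-1/4 + 353)**2 = (1411/4)**2 = 1990921/16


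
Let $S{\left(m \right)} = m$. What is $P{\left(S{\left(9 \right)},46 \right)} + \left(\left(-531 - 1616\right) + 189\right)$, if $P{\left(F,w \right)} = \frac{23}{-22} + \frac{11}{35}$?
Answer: $- \frac{1508223}{770} \approx -1958.7$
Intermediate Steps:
$P{\left(F,w \right)} = - \frac{563}{770}$ ($P{\left(F,w \right)} = 23 \left(- \frac{1}{22}\right) + 11 \cdot \frac{1}{35} = - \frac{23}{22} + \frac{11}{35} = - \frac{563}{770}$)
$P{\left(S{\left(9 \right)},46 \right)} + \left(\left(-531 - 1616\right) + 189\right) = - \frac{563}{770} + \left(\left(-531 - 1616\right) + 189\right) = - \frac{563}{770} + \left(-2147 + 189\right) = - \frac{563}{770} - 1958 = - \frac{1508223}{770}$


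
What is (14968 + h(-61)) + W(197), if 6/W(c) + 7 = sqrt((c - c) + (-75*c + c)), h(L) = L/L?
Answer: 218951521/14627 - 6*I*sqrt(14578)/14627 ≈ 14969.0 - 0.049527*I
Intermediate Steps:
h(L) = 1
W(c) = 6/(-7 + sqrt(74)*sqrt(-c)) (W(c) = 6/(-7 + sqrt((c - c) + (-75*c + c))) = 6/(-7 + sqrt(0 - 74*c)) = 6/(-7 + sqrt(-74*c)) = 6/(-7 + sqrt(74)*sqrt(-c)))
(14968 + h(-61)) + W(197) = (14968 + 1) + 6/(-7 + sqrt(74)*sqrt(-1*197)) = 14969 + 6/(-7 + sqrt(74)*sqrt(-197)) = 14969 + 6/(-7 + sqrt(74)*(I*sqrt(197))) = 14969 + 6/(-7 + I*sqrt(14578))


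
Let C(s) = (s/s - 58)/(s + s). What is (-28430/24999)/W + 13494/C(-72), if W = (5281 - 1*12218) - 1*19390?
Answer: 426290793826346/12504824787 ≈ 34090.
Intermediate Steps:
C(s) = -57/(2*s) (C(s) = (1 - 58)/((2*s)) = -57/(2*s))
W = -26327 (W = (5281 - 12218) - 19390 = -6937 - 19390 = -26327)
(-28430/24999)/W + 13494/C(-72) = -28430/24999/(-26327) + 13494/((-57/2/(-72))) = -28430*1/24999*(-1/26327) + 13494/((-57/2*(-1/72))) = -28430/24999*(-1/26327) + 13494/(19/48) = 28430/658148673 + 13494*(48/19) = 28430/658148673 + 647712/19 = 426290793826346/12504824787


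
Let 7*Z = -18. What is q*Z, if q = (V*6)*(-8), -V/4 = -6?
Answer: 20736/7 ≈ 2962.3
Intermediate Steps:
V = 24 (V = -4*(-6) = 24)
Z = -18/7 (Z = (1/7)*(-18) = -18/7 ≈ -2.5714)
q = -1152 (q = (24*6)*(-8) = 144*(-8) = -1152)
q*Z = -1152*(-18/7) = 20736/7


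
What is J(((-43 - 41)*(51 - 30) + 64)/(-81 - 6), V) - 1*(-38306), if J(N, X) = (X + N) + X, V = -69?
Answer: 3322316/87 ≈ 38188.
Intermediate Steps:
J(N, X) = N + 2*X (J(N, X) = (N + X) + X = N + 2*X)
J(((-43 - 41)*(51 - 30) + 64)/(-81 - 6), V) - 1*(-38306) = (((-43 - 41)*(51 - 30) + 64)/(-81 - 6) + 2*(-69)) - 1*(-38306) = ((-84*21 + 64)/(-87) - 138) + 38306 = ((-1764 + 64)*(-1/87) - 138) + 38306 = (-1700*(-1/87) - 138) + 38306 = (1700/87 - 138) + 38306 = -10306/87 + 38306 = 3322316/87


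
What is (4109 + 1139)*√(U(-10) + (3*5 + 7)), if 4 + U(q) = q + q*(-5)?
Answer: 5248*√58 ≈ 39968.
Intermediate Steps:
U(q) = -4 - 4*q (U(q) = -4 + (q + q*(-5)) = -4 + (q - 5*q) = -4 - 4*q)
(4109 + 1139)*√(U(-10) + (3*5 + 7)) = (4109 + 1139)*√((-4 - 4*(-10)) + (3*5 + 7)) = 5248*√((-4 + 40) + (15 + 7)) = 5248*√(36 + 22) = 5248*√58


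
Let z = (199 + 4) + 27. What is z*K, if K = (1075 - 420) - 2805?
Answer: -494500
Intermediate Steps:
K = -2150 (K = 655 - 2805 = -2150)
z = 230 (z = 203 + 27 = 230)
z*K = 230*(-2150) = -494500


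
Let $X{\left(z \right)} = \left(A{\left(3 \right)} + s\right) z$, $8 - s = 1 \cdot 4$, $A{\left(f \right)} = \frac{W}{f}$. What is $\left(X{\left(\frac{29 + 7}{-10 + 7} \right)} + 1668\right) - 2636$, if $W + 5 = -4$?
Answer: $-980$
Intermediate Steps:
$W = -9$ ($W = -5 - 4 = -9$)
$A{\left(f \right)} = - \frac{9}{f}$
$s = 4$ ($s = 8 - 1 \cdot 4 = 8 - 4 = 4$)
$X{\left(z \right)} = z$ ($X{\left(z \right)} = \left(- \frac{9}{3} + 4\right) z = \left(\left(-9\right) \frac{1}{3} + 4\right) z = \left(-3 + 4\right) z = 1 z = z$)
$\left(X{\left(\frac{29 + 7}{-10 + 7} \right)} + 1668\right) - 2636 = \left(\frac{29 + 7}{-10 + 7} + 1668\right) - 2636 = \left(\frac{36}{-3} + 1668\right) - 2636 = \left(36 \left(- \frac{1}{3}\right) + 1668\right) - 2636 = \left(-12 + 1668\right) - 2636 = 1656 - 2636 = -980$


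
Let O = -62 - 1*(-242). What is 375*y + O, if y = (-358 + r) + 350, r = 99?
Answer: 34305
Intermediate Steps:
y = 91 (y = (-358 + 99) + 350 = -259 + 350 = 91)
O = 180 (O = -62 + 242 = 180)
375*y + O = 375*91 + 180 = 34125 + 180 = 34305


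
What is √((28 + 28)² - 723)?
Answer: √2413 ≈ 49.122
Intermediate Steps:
√((28 + 28)² - 723) = √(56² - 723) = √(3136 - 723) = √2413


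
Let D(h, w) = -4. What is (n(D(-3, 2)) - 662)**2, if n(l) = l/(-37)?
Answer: 599760100/1369 ≈ 4.3810e+5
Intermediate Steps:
n(l) = -l/37 (n(l) = l*(-1/37) = -l/37)
(n(D(-3, 2)) - 662)**2 = (-1/37*(-4) - 662)**2 = (4/37 - 662)**2 = (-24490/37)**2 = 599760100/1369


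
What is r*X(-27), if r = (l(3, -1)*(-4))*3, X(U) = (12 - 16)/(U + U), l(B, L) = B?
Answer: -8/3 ≈ -2.6667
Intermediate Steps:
X(U) = -2/U (X(U) = -4*1/(2*U) = -2/U)
r = -36 (r = (3*(-4))*3 = -12*3 = -36)
r*X(-27) = -(-72)/(-27) = -(-72)*(-1)/27 = -36*2/27 = -8/3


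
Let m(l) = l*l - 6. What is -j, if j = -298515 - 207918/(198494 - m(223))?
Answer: 44410582983/148771 ≈ 2.9852e+5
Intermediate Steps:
m(l) = -6 + l² (m(l) = l² - 6 = -6 + l²)
j = -44410582983/148771 (j = -298515 - 207918/(198494 - (-6 + 223²)) = -298515 - 207918/(198494 - (-6 + 49729)) = -298515 - 207918/(198494 - 1*49723) = -298515 - 207918/(198494 - 49723) = -298515 - 207918/148771 = -44410582983/148771 ≈ -2.9852e+5)
-j = -1*(-44410582983/148771) = 44410582983/148771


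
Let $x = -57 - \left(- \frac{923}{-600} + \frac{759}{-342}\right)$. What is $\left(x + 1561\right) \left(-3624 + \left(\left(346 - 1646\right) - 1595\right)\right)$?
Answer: $- \frac{37274257799}{3800} \approx -9.809 \cdot 10^{6}$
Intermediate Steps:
$x = - \frac{642037}{11400}$ ($x = -57 - \left(\left(-923\right) \left(- \frac{1}{600}\right) + 759 \left(- \frac{1}{342}\right)\right) = -57 - \left(\frac{923}{600} - \frac{253}{114}\right) = -57 - - \frac{7763}{11400} = -57 + \frac{7763}{11400} = - \frac{642037}{11400} \approx -56.319$)
$\left(x + 1561\right) \left(-3624 + \left(\left(346 - 1646\right) - 1595\right)\right) = \left(- \frac{642037}{11400} + 1561\right) \left(-3624 + \left(\left(346 - 1646\right) - 1595\right)\right) = \frac{17153363 \left(-3624 - 2895\right)}{11400} = \frac{17153363}{11400} \left(-6519\right) = - \frac{37274257799}{3800}$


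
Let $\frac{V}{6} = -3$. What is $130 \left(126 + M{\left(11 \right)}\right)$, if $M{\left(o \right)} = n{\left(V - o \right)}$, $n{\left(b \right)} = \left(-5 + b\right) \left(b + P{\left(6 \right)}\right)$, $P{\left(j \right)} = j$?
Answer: $118040$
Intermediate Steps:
$V = -18$ ($V = 6 \left(-3\right) = -18$)
$n{\left(b \right)} = \left(-5 + b\right) \left(6 + b\right)$ ($n{\left(b \right)} = \left(-5 + b\right) \left(b + 6\right) = \left(-5 + b\right) \left(6 + b\right)$)
$M{\left(o \right)} = -48 + \left(-18 - o\right)^{2} - o$ ($M{\left(o \right)} = -30 - \left(18 + o\right) + \left(-18 - o\right)^{2} = -48 + \left(-18 - o\right)^{2} - o$)
$130 \left(126 + M{\left(11 \right)}\right) = 130 \left(126 - \left(59 - \left(18 + 11\right)^{2}\right)\right) = 130 \left(126 - \left(59 - 841\right)\right) = 130 \left(126 - -782\right) = 130 \left(126 + 782\right) = 130 \cdot 908 = 118040$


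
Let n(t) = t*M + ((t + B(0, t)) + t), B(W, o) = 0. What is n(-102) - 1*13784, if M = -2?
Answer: -13784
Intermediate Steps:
n(t) = 0 (n(t) = t*(-2) + ((t + 0) + t) = -2*t + (t + t) = -2*t + 2*t = 0)
n(-102) - 1*13784 = 0 - 1*13784 = 0 - 13784 = -13784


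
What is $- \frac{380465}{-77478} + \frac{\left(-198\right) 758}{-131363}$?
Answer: $\frac{61607231947}{10177742514} \approx 6.0531$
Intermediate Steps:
$- \frac{380465}{-77478} + \frac{\left(-198\right) 758}{-131363} = \left(-380465\right) \left(- \frac{1}{77478}\right) - - \frac{150084}{131363} = \frac{380465}{77478} + \frac{150084}{131363} = \frac{61607231947}{10177742514}$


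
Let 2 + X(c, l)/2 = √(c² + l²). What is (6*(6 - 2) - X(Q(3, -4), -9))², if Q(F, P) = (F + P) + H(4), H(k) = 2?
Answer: 1112 - 112*√82 ≈ 97.797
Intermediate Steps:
Q(F, P) = 2 + F + P (Q(F, P) = (F + P) + 2 = 2 + F + P)
X(c, l) = -4 + 2*√(c² + l²)
(6*(6 - 2) - X(Q(3, -4), -9))² = (6*(6 - 2) - (-4 + 2*√((2 + 3 - 4)² + (-9)²)))² = (6*4 - (-4 + 2*√(1² + 81)))² = (24 - (-4 + 2*√(1 + 81)))² = (24 - (-4 + 2*√82))² = (24 + (4 - 2*√82))² = (28 - 2*√82)²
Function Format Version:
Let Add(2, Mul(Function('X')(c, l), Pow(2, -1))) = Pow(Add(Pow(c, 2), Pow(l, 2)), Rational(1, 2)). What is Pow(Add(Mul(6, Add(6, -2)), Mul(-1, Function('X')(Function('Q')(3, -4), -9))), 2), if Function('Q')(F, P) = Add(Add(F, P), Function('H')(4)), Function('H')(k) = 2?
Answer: Add(1112, Mul(-112, Pow(82, Rational(1, 2)))) ≈ 97.797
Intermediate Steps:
Function('Q')(F, P) = Add(2, F, P) (Function('Q')(F, P) = Add(Add(F, P), 2) = Add(2, F, P))
Function('X')(c, l) = Add(-4, Mul(2, Pow(Add(Pow(c, 2), Pow(l, 2)), Rational(1, 2))))
Pow(Add(Mul(6, Add(6, -2)), Mul(-1, Function('X')(Function('Q')(3, -4), -9))), 2) = Pow(Add(Mul(6, Add(6, -2)), Mul(-1, Add(-4, Mul(2, Pow(Add(Pow(Add(2, 3, -4), 2), Pow(-9, 2)), Rational(1, 2)))))), 2) = Pow(Add(Mul(6, 4), Mul(-1, Add(-4, Mul(2, Pow(Add(Pow(1, 2), 81), Rational(1, 2)))))), 2) = Pow(Add(24, Mul(-1, Add(-4, Mul(2, Pow(Add(1, 81), Rational(1, 2)))))), 2) = Pow(Add(24, Mul(-1, Add(-4, Mul(2, Pow(82, Rational(1, 2)))))), 2) = Pow(Add(24, Add(4, Mul(-2, Pow(82, Rational(1, 2))))), 2) = Pow(Add(28, Mul(-2, Pow(82, Rational(1, 2)))), 2)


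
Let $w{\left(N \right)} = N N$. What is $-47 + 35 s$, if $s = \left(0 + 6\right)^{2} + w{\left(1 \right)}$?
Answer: $1248$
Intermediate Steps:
$w{\left(N \right)} = N^{2}$
$s = 37$ ($s = \left(0 + 6\right)^{2} + 1^{2} = 6^{2} + 1 = 36 + 1 = 37$)
$-47 + 35 s = -47 + 35 \cdot 37 = -47 + 1295 = 1248$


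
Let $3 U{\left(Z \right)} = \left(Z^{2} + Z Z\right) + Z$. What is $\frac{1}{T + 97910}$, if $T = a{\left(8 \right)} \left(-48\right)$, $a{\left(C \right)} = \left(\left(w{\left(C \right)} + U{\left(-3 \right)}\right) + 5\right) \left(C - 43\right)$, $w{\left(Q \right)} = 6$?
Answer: $\frac{1}{124790} \approx 8.0135 \cdot 10^{-6}$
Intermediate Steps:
$U{\left(Z \right)} = \frac{Z}{3} + \frac{2 Z^{2}}{3}$ ($U{\left(Z \right)} = \frac{\left(Z^{2} + Z Z\right) + Z}{3} = \frac{\left(Z^{2} + Z^{2}\right) + Z}{3} = \frac{2 Z^{2} + Z}{3} = \frac{Z + 2 Z^{2}}{3} = \frac{Z}{3} + \frac{2 Z^{2}}{3}$)
$a{\left(C \right)} = -688 + 16 C$ ($a{\left(C \right)} = \left(\left(6 + \frac{1}{3} \left(-3\right) \left(1 + 2 \left(-3\right)\right)\right) + 5\right) \left(C - 43\right) = \left(\left(6 + \frac{1}{3} \left(-3\right) \left(1 - 6\right)\right) + 5\right) \left(-43 + C\right) = \left(\left(6 + \frac{1}{3} \left(-3\right) \left(-5\right)\right) + 5\right) \left(-43 + C\right) = \left(\left(6 + 5\right) + 5\right) \left(-43 + C\right) = \left(11 + 5\right) \left(-43 + C\right) = 16 \left(-43 + C\right) = -688 + 16 C$)
$T = 26880$ ($T = \left(-688 + 16 \cdot 8\right) \left(-48\right) = \left(-688 + 128\right) \left(-48\right) = \left(-560\right) \left(-48\right) = 26880$)
$\frac{1}{T + 97910} = \frac{1}{26880 + 97910} = \frac{1}{124790}$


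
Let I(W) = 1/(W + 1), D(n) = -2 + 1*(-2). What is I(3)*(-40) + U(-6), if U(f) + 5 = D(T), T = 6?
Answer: -19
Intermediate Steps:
D(n) = -4 (D(n) = -2 - 2 = -4)
U(f) = -9 (U(f) = -5 - 4 = -9)
I(W) = 1/(1 + W)
I(3)*(-40) + U(-6) = -40/(1 + 3) - 9 = -40/4 - 9 = (¼)*(-40) - 9 = -10 - 9 = -19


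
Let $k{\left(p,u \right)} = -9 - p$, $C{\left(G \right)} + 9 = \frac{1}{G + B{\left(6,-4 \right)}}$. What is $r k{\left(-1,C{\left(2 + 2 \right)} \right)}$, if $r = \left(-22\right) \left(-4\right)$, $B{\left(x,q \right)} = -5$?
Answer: $-704$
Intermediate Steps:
$C{\left(G \right)} = -9 + \frac{1}{-5 + G}$ ($C{\left(G \right)} = -9 + \frac{1}{G - 5} = -9 + \frac{1}{-5 + G}$)
$r = 88$
$r k{\left(-1,C{\left(2 + 2 \right)} \right)} = 88 \left(-9 - -1\right) = 88 \left(-9 + 1\right) = 88 \left(-8\right) = -704$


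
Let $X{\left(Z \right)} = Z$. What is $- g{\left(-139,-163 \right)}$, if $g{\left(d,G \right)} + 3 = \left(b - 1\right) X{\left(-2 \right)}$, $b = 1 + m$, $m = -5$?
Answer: $-7$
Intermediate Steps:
$b = -4$ ($b = 1 - 5 = -4$)
$g{\left(d,G \right)} = 7$ ($g{\left(d,G \right)} = -3 + \left(-4 - 1\right) \left(-2\right) = -3 - -10 = -3 + 10 = 7$)
$- g{\left(-139,-163 \right)} = \left(-1\right) 7 = -7$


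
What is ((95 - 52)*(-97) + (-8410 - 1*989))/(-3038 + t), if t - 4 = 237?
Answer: 13570/2797 ≈ 4.8516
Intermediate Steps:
t = 241 (t = 4 + 237 = 241)
((95 - 52)*(-97) + (-8410 - 1*989))/(-3038 + t) = ((95 - 52)*(-97) + (-8410 - 1*989))/(-3038 + 241) = (43*(-97) + (-8410 - 989))/(-2797) = (-4171 - 9399)*(-1/2797) = -13570*(-1/2797) = 13570/2797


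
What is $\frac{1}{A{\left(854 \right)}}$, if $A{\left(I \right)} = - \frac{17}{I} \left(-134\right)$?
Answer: $\frac{427}{1139} \approx 0.37489$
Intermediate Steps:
$A{\left(I \right)} = \frac{2278}{I}$
$\frac{1}{A{\left(854 \right)}} = \frac{1}{2278 \cdot \frac{1}{854}} = \frac{1}{\frac{1139}{427}} = \frac{427}{1139}$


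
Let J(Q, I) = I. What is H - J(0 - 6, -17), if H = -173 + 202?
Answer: 46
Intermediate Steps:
H = 29
H - J(0 - 6, -17) = 29 - 1*(-17) = 29 + 17 = 46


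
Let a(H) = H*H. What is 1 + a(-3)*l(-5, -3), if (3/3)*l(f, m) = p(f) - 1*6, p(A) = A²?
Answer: 172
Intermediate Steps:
l(f, m) = -6 + f² (l(f, m) = f² - 1*6 = f² - 6 = -6 + f²)
a(H) = H²
1 + a(-3)*l(-5, -3) = 1 + (-3)²*(-6 + (-5)²) = 1 + 9*(-6 + 25) = 1 + 9*19 = 1 + 171 = 172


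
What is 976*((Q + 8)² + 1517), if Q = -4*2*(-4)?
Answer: 3042192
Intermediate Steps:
Q = 32 (Q = -8*(-4) = 32)
976*((Q + 8)² + 1517) = 976*((32 + 8)² + 1517) = 976*(40² + 1517) = 976*(1600 + 1517) = 976*3117 = 3042192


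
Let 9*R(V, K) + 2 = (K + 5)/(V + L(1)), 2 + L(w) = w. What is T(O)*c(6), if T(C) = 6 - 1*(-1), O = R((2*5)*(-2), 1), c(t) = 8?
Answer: 56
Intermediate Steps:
L(w) = -2 + w
R(V, K) = -2/9 + (5 + K)/(9*(-1 + V)) (R(V, K) = -2/9 + ((K + 5)/(V + (-2 + 1)))/9 = -2/9 + ((5 + K)/(V - 1))/9 = -2/9 + ((5 + K)/(-1 + V))/9 = -2/9 + (5 + K)/(9*(-1 + V)))
O = -16/63 (O = (7 + 1 - 2*2*5*(-2))/(9*(-1 + (2*5)*(-2))) = (7 + 1 - 20*(-2))/(9*(-1 + 10*(-2))) = (7 + 1 - 2*(-20))/(9*(-1 - 20)) = (⅑)*(7 + 1 + 40)/(-21) = (⅑)*(-1/21)*48 = -16/63 ≈ -0.25397)
T(C) = 7 (T(C) = 6 + 1 = 7)
T(O)*c(6) = 7*8 = 56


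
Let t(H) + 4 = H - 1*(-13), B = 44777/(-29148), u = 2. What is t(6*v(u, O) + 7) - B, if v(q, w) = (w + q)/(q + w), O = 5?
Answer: 686033/29148 ≈ 23.536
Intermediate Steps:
v(q, w) = 1 (v(q, w) = (q + w)/(q + w) = 1)
B = -44777/29148 (B = 44777*(-1/29148) = -44777/29148 ≈ -1.5362)
t(H) = 9 + H (t(H) = -4 + (H - 1*(-13)) = -4 + (H + 13) = -4 + (13 + H) = 9 + H)
t(6*v(u, O) + 7) - B = (9 + (6*1 + 7)) - 1*(-44777/29148) = (9 + (6 + 7)) + 44777/29148 = (9 + 13) + 44777/29148 = 22 + 44777/29148 = 686033/29148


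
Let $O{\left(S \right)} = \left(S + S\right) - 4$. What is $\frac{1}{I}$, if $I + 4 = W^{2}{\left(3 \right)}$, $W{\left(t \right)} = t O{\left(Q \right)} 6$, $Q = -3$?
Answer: $\frac{1}{32396} \approx 3.0868 \cdot 10^{-5}$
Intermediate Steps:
$O{\left(S \right)} = -4 + 2 S$ ($O{\left(S \right)} = 2 S - 4 = -4 + 2 S$)
$W{\left(t \right)} = - 60 t$ ($W{\left(t \right)} = t \left(-4 + 2 \left(-3\right)\right) 6 = t \left(-4 - 6\right) 6 = t \left(-10\right) 6 = - 10 t 6 = - 60 t$)
$I = 32396$ ($I = -4 + \left(\left(-60\right) 3\right)^{2} = -4 + \left(-180\right)^{2} = -4 + 32400 = 32396$)
$\frac{1}{I} = \frac{1}{32396}$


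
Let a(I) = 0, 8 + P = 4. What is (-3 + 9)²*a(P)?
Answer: 0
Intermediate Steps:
P = -4 (P = -8 + 4 = -4)
(-3 + 9)²*a(P) = (-3 + 9)²*0 = 6²*0 = 36*0 = 0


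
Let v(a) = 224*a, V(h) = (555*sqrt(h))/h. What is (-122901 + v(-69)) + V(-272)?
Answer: -138357 - 555*I*sqrt(17)/68 ≈ -1.3836e+5 - 33.652*I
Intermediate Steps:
V(h) = 555/sqrt(h)
(-122901 + v(-69)) + V(-272) = (-122901 + 224*(-69)) + 555/sqrt(-272) = (-122901 - 15456) + 555*(-I*sqrt(17)/68) = -138357 - 555*I*sqrt(17)/68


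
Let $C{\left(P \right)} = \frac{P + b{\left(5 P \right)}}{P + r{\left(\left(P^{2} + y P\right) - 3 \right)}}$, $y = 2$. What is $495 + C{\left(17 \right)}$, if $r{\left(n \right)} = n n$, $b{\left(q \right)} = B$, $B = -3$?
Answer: $\frac{7242347}{14631} \approx 495.0$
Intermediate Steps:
$b{\left(q \right)} = -3$
$r{\left(n \right)} = n^{2}$
$C{\left(P \right)} = \frac{-3 + P}{P + \left(-3 + P^{2} + 2 P\right)^{2}}$ ($C{\left(P \right)} = \frac{P - 3}{P + \left(\left(P^{2} + 2 P\right) - 3\right)^{2}} = \frac{-3 + P}{P + \left(-3 + P^{2} + 2 P\right)^{2}}$)
$495 + C{\left(17 \right)} = 495 + \frac{-3 + 17}{17 + \left(-3 + 17^{2} + 2 \cdot 17\right)^{2}} = 495 + \frac{1}{17 + \left(-3 + 289 + 34\right)^{2}} \cdot 14 = 495 + \frac{1}{17 + 320^{2}} \cdot 14 = 495 + \frac{1}{17 + 102400} \cdot 14 = 495 + \frac{1}{102417} \cdot 14 = 495 + \frac{2}{14631} = \frac{7242347}{14631}$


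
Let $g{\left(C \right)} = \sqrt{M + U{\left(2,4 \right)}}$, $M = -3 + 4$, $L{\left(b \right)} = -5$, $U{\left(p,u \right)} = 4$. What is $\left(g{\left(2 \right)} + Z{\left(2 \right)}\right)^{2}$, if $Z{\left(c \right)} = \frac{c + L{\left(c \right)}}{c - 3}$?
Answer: $\left(3 + \sqrt{5}\right)^{2} \approx 27.416$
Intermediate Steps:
$M = 1$
$g{\left(C \right)} = \sqrt{5}$ ($g{\left(C \right)} = \sqrt{1 + 4} = \sqrt{5}$)
$Z{\left(c \right)} = \frac{-5 + c}{-3 + c}$ ($Z{\left(c \right)} = \frac{c - 5}{c - 3} = \frac{-5 + c}{-3 + c}$)
$\left(g{\left(2 \right)} + Z{\left(2 \right)}\right)^{2} = \left(\sqrt{5} + \frac{-5 + 2}{-3 + 2}\right)^{2} = \left(\sqrt{5} + \frac{1}{-1} \left(-3\right)\right)^{2} = \left(\sqrt{5} - -3\right)^{2} = \left(\sqrt{5} + 3\right)^{2} = \left(3 + \sqrt{5}\right)^{2}$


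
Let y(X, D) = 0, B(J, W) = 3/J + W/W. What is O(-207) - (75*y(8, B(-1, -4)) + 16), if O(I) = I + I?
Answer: -430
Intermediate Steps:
B(J, W) = 1 + 3/J (B(J, W) = 3/J + 1 = 1 + 3/J)
O(I) = 2*I
O(-207) - (75*y(8, B(-1, -4)) + 16) = 2*(-207) - (75*0 + 16) = -414 - (0 + 16) = -414 - 1*16 = -414 - 16 = -430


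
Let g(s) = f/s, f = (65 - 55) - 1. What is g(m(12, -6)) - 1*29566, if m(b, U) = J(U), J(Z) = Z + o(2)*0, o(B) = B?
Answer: -59135/2 ≈ -29568.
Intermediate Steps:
J(Z) = Z (J(Z) = Z + 2*0 = Z + 0 = Z)
m(b, U) = U
f = 9 (f = 10 - 1 = 9)
g(s) = 9/s
g(m(12, -6)) - 1*29566 = 9/(-6) - 1*29566 = 9*(-1/6) - 29566 = -3/2 - 29566 = -59135/2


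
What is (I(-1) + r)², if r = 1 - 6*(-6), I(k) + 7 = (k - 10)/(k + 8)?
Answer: 39601/49 ≈ 808.18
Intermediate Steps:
I(k) = -7 + (-10 + k)/(8 + k) (I(k) = -7 + (k - 10)/(k + 8) = -7 + (-10 + k)/(8 + k))
r = 37 (r = 1 + 36 = 37)
(I(-1) + r)² = (6*(-11 - 1*(-1))/(8 - 1) + 37)² = (6*(-11 + 1)/7 + 37)² = (6*(⅐)*(-10) + 37)² = (-60/7 + 37)² = (199/7)² = 39601/49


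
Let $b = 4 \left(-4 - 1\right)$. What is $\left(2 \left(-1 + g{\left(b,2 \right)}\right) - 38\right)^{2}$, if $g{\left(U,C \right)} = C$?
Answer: $1296$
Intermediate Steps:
$b = -20$ ($b = 4 \left(-4 - 1\right) = 4 \left(-5\right) = -20$)
$\left(2 \left(-1 + g{\left(b,2 \right)}\right) - 38\right)^{2} = \left(2 \left(-1 + 2\right) - 38\right)^{2} = \left(2 \cdot 1 - 38\right)^{2} = \left(2 - 38\right)^{2} = \left(-36\right)^{2} = 1296$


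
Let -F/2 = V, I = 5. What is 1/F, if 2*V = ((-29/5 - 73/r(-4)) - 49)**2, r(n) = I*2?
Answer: -100/385641 ≈ -0.00025931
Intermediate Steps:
r(n) = 10 (r(n) = 5*2 = 10)
V = 385641/200 (V = ((-29/5 - 73/10) - 49)**2/2 = (-131/10 - 49)**2/2 = (-621/10)**2/2 = (1/2)*(385641/100) = 385641/200 ≈ 1928.2)
F = -385641/100 (F = -2*385641/200 = -385641/100 ≈ -3856.4)
1/F = 1/(-385641/100) = -100/385641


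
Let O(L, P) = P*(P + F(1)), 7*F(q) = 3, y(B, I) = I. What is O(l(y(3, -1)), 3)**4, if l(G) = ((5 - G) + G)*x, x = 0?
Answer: 26873856/2401 ≈ 11193.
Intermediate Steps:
F(q) = 3/7 (F(q) = (1/7)*3 = 3/7)
l(G) = 0 (l(G) = ((5 - G) + G)*0 = 5*0 = 0)
O(L, P) = P*(3/7 + P) (O(L, P) = P*(P + 3/7) = P*(3/7 + P))
O(l(y(3, -1)), 3)**4 = ((1/7)*3*(3 + 7*3))**4 = ((1/7)*3*(3 + 21))**4 = ((1/7)*3*24)**4 = (72/7)**4 = 26873856/2401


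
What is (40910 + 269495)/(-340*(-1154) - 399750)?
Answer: -62081/1478 ≈ -42.003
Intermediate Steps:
(40910 + 269495)/(-340*(-1154) - 399750) = 310405/(392360 - 399750) = 310405/(-7390) = 310405*(-1/7390) = -62081/1478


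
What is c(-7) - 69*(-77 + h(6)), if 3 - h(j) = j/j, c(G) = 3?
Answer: 5178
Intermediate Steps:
h(j) = 2 (h(j) = 3 - j/j = 3 - 1*1 = 3 - 1 = 2)
c(-7) - 69*(-77 + h(6)) = 3 - 69*(-77 + 2) = 3 - 69*(-75) = 3 + 5175 = 5178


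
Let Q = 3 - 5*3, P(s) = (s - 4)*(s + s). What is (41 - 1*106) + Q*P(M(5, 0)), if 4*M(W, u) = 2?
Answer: -23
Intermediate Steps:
M(W, u) = ½ (M(W, u) = (¼)*2 = ½)
P(s) = 2*s*(-4 + s) (P(s) = (-4 + s)*(2*s) = 2*s*(-4 + s))
Q = -12 (Q = 3 - 15 = -12)
(41 - 1*106) + Q*P(M(5, 0)) = (41 - 1*106) - 24*(-4 + ½)/2 = (41 - 106) - 24*(-7)/(2*2) = -65 - 12*(-7/2) = -65 + 42 = -23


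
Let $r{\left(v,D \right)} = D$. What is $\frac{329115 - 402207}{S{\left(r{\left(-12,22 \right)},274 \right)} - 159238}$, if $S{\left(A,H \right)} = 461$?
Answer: $\frac{73092}{158777} \approx 0.46034$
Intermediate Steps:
$\frac{329115 - 402207}{S{\left(r{\left(-12,22 \right)},274 \right)} - 159238} = \frac{329115 - 402207}{461 - 159238} = \frac{329115 - 402207}{-158777} = \left(329115 - 402207\right) \left(- \frac{1}{158777}\right) = \left(-73092\right) \left(- \frac{1}{158777}\right) = \frac{73092}{158777}$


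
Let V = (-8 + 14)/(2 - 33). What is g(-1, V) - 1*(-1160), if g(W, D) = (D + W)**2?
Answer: 1116129/961 ≈ 1161.4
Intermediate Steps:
V = -6/31 (V = 6/(-31) = 6*(-1/31) = -6/31 ≈ -0.19355)
g(-1, V) - 1*(-1160) = (-6/31 - 1)**2 - 1*(-1160) = (-37/31)**2 + 1160 = 1369/961 + 1160 = 1116129/961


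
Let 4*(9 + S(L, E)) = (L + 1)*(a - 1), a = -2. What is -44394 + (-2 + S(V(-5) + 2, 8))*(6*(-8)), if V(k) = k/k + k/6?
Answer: -43752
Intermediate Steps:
V(k) = 1 + k/6 (V(k) = 1 + k*(⅙) = 1 + k/6)
S(L, E) = -39/4 - 3*L/4 (S(L, E) = -9 + ((L + 1)*(-2 - 1))/4 = -9 + ((1 + L)*(-3))/4 = -9 + (-3 - 3*L)/4 = -9 + (-¾ - 3*L/4) = -39/4 - 3*L/4)
-44394 + (-2 + S(V(-5) + 2, 8))*(6*(-8)) = -44394 + (-2 + (-39/4 - 3*((1 + (⅙)*(-5)) + 2)/4))*(6*(-8)) = -44394 + (-2 + (-39/4 - 3*((1 - ⅚) + 2)/4))*(-48) = -44394 + (-2 + (-39/4 - 3*(⅙ + 2)/4))*(-48) = -44394 + (-2 + (-39/4 - ¾*13/6))*(-48) = -44394 + (-2 + (-39/4 - 13/8))*(-48) = -44394 + (-2 - 91/8)*(-48) = -44394 - 107/8*(-48) = -44394 + 642 = -43752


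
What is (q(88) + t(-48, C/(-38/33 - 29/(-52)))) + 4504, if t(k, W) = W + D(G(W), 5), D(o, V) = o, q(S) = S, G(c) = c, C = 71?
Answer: 4435576/1019 ≈ 4352.9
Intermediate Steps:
t(k, W) = 2*W (t(k, W) = W + W = 2*W)
(q(88) + t(-48, C/(-38/33 - 29/(-52)))) + 4504 = (88 + 2*(71/(-38/33 - 29/(-52)))) + 4504 = (88 + 2*(71/(-38*1/33 - 29*(-1/52)))) + 4504 = (88 + 2*(71/(-38/33 + 29/52))) + 4504 = (88 + 2*(71/(-1019/1716))) + 4504 = (88 + 2*(71*(-1716/1019))) + 4504 = (88 + 2*(-121836/1019)) + 4504 = (88 - 243672/1019) + 4504 = -154000/1019 + 4504 = 4435576/1019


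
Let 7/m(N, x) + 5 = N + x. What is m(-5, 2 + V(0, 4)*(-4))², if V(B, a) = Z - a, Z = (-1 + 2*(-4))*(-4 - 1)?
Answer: 49/29584 ≈ 0.0016563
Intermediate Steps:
Z = 45 (Z = (-1 - 8)*(-5) = -9*(-5) = 45)
V(B, a) = 45 - a
m(N, x) = 7/(-5 + N + x) (m(N, x) = 7/(-5 + (N + x)) = 7/(-5 + N + x))
m(-5, 2 + V(0, 4)*(-4))² = (7/(-5 - 5 + (2 + (45 - 1*4)*(-4))))² = (7/(-5 - 5 + (2 + (45 - 4)*(-4))))² = (7/(-5 - 5 + (2 + 41*(-4))))² = (7/(-5 - 5 + (2 - 164)))² = (7/(-5 - 5 - 162))² = (7/(-172))² = (7*(-1/172))² = (-7/172)² = 49/29584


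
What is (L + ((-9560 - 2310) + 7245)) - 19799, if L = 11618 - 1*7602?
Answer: -20408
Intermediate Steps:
L = 4016 (L = 11618 - 7602 = 4016)
(L + ((-9560 - 2310) + 7245)) - 19799 = (4016 + ((-9560 - 2310) + 7245)) - 19799 = (4016 + (-11870 + 7245)) - 19799 = (4016 - 4625) - 19799 = -609 - 19799 = -20408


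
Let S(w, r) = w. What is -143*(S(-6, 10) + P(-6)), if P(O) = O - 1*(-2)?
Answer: 1430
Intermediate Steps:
P(O) = 2 + O (P(O) = O + 2 = 2 + O)
-143*(S(-6, 10) + P(-6)) = -143*(-6 + (2 - 6)) = -143*(-6 - 4) = -143*(-10) = 1430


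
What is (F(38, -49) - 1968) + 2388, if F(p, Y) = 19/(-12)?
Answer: 5021/12 ≈ 418.42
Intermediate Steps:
F(p, Y) = -19/12 (F(p, Y) = 19*(-1/12) = -19/12)
(F(38, -49) - 1968) + 2388 = (-19/12 - 1968) + 2388 = -23635/12 + 2388 = 5021/12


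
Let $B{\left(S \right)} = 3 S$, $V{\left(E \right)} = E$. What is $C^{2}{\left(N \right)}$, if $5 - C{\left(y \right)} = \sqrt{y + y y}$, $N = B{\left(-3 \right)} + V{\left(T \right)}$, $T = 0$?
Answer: $97 - 60 \sqrt{2} \approx 12.147$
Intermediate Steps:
$N = -9$ ($N = 3 \left(-3\right) + 0 = -9 + 0 = -9$)
$C{\left(y \right)} = 5 - \sqrt{y + y^{2}}$ ($C{\left(y \right)} = 5 - \sqrt{y + y y} = 5 - \sqrt{y + y^{2}}$)
$C^{2}{\left(N \right)} = \left(5 - \sqrt{- 9 \left(1 - 9\right)}\right)^{2} = \left(5 - \sqrt{\left(-9\right) \left(-8\right)}\right)^{2} = \left(5 - \sqrt{72}\right)^{2} = \left(5 - 6 \sqrt{2}\right)^{2}$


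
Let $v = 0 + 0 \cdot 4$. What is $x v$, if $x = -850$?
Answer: $0$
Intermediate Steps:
$v = 0$ ($v = 0 + 0 = 0$)
$x v = \left(-850\right) 0 = 0$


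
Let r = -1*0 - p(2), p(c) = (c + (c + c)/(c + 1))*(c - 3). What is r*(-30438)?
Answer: -101460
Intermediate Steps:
p(c) = (-3 + c)*(c + 2*c/(1 + c)) (p(c) = (c + (2*c)/(1 + c))*(-3 + c) = (c + 2*c/(1 + c))*(-3 + c) = (-3 + c)*(c + 2*c/(1 + c)))
r = 10/3 (r = -1*0 - 2*(-9 + 2²)/(1 + 2) = 0 - 2*(-9 + 4)/3 = 0 - 2*(-5)/3 = 0 - 1*(-10/3) = 0 + 10/3 = 10/3 ≈ 3.3333)
r*(-30438) = (10/3)*(-30438) = -101460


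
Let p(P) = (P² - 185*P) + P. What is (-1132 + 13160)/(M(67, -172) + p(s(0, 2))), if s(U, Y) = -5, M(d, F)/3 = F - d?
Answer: 3007/57 ≈ 52.754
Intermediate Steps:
M(d, F) = -3*d + 3*F (M(d, F) = 3*(F - d) = -3*d + 3*F)
p(P) = P² - 184*P
(-1132 + 13160)/(M(67, -172) + p(s(0, 2))) = (-1132 + 13160)/((-3*67 + 3*(-172)) - 5*(-184 - 5)) = 12028/((-201 - 516) - 5*(-189)) = 12028/(-717 + 945) = 12028/228 = 12028*(1/228) = 3007/57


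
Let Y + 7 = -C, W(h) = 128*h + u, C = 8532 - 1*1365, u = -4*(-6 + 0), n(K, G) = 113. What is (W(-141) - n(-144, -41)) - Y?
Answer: -10963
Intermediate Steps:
u = 24 (u = -4*(-6) = 24)
C = 7167 (C = 8532 - 1365 = 7167)
W(h) = 24 + 128*h (W(h) = 128*h + 24 = 24 + 128*h)
Y = -7174 (Y = -7 - 1*7167 = -7 - 7167 = -7174)
(W(-141) - n(-144, -41)) - Y = ((24 + 128*(-141)) - 1*113) - 1*(-7174) = ((24 - 18048) - 113) + 7174 = (-18024 - 113) + 7174 = -18137 + 7174 = -10963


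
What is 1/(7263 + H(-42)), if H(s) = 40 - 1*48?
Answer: 1/7255 ≈ 0.00013784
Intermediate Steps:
H(s) = -8 (H(s) = 40 - 48 = -8)
1/(7263 + H(-42)) = 1/(7263 - 8) = 1/7255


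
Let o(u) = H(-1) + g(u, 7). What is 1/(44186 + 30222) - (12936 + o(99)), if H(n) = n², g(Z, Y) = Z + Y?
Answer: -970503543/74408 ≈ -13043.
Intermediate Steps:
g(Z, Y) = Y + Z
o(u) = 8 + u (o(u) = (-1)² + (7 + u) = 1 + (7 + u) = 8 + u)
1/(44186 + 30222) - (12936 + o(99)) = 1/(44186 + 30222) - (12936 + (8 + 99)) = 1/74408 - (12936 + 107) = 1/74408 - 1*13043 = 1/74408 - 13043 = -970503543/74408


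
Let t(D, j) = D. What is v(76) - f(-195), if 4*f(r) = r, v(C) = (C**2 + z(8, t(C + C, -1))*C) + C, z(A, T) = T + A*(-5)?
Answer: 57651/4 ≈ 14413.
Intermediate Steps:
z(A, T) = T - 5*A
v(C) = C + C**2 + C*(-40 + 2*C) (v(C) = (C**2 + ((C + C) - 5*8)*C) + C = (C**2 + (2*C - 40)*C) + C = (C**2 + (-40 + 2*C)*C) + C = (C**2 + C*(-40 + 2*C)) + C = C + C**2 + C*(-40 + 2*C))
f(r) = r/4
v(76) - f(-195) = 3*76*(-13 + 76) - (-195)/4 = 3*76*63 - 1*(-195/4) = 14364 + 195/4 = 57651/4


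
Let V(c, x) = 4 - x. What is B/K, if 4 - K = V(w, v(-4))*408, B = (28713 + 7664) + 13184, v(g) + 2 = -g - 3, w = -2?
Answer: -49561/2036 ≈ -24.342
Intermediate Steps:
v(g) = -5 - g (v(g) = -2 + (-g - 3) = -2 + (-3 - g) = -5 - g)
B = 49561 (B = 36377 + 13184 = 49561)
K = -2036 (K = 4 - (4 - (-5 - 1*(-4)))*408 = 4 - (4 - (-5 + 4))*408 = 4 - (4 - 1*(-1))*408 = 4 - (4 + 1)*408 = 4 - 5*408 = 4 - 1*2040 = 4 - 2040 = -2036)
B/K = 49561/(-2036) = 49561*(-1/2036) = -49561/2036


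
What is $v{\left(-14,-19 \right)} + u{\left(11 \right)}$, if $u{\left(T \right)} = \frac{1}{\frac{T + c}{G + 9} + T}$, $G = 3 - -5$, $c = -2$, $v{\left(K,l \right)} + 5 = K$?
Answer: $- \frac{3707}{196} \approx -18.913$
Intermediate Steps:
$v{\left(K,l \right)} = -5 + K$
$G = 8$ ($G = 3 + 5 = 8$)
$u{\left(T \right)} = \frac{1}{- \frac{2}{17} + \frac{18 T}{17}}$ ($u{\left(T \right)} = \frac{1}{\frac{T - 2}{8 + 9} + T} = \frac{1}{\frac{-2 + T}{17} + T} = \frac{1}{\left(-2 + T\right) \frac{1}{17} + T} = \frac{1}{\left(- \frac{2}{17} + \frac{T}{17}\right) + T} = \frac{1}{- \frac{2}{17} + \frac{18 T}{17}}$)
$v{\left(-14,-19 \right)} + u{\left(11 \right)} = \left(-5 - 14\right) + \frac{17}{2 \left(-1 + 9 \cdot 11\right)} = -19 + \frac{17}{2 \left(-1 + 99\right)} = -19 + \frac{17}{2 \cdot 98} = -19 + \frac{17}{2} \cdot \frac{1}{98} = -19 + \frac{17}{196} = - \frac{3707}{196}$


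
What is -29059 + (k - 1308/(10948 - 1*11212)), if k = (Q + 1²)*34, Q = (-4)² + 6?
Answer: -621985/22 ≈ -28272.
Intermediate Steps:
Q = 22 (Q = 16 + 6 = 22)
k = 782 (k = (22 + 1²)*34 = (22 + 1)*34 = 23*34 = 782)
-29059 + (k - 1308/(10948 - 1*11212)) = -29059 + (782 - 1308/(10948 - 1*11212)) = -29059 + (782 - 1308/(10948 - 11212)) = -29059 + (782 - 1308/(-264)) = -29059 + (782 - 1308*(-1)/264) = -29059 + (782 - 1*(-109/22)) = -29059 + (782 + 109/22) = -29059 + 17313/22 = -621985/22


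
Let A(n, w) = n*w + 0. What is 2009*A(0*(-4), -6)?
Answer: 0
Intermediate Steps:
A(n, w) = n*w
2009*A(0*(-4), -6) = 2009*((0*(-4))*(-6)) = 2009*(0*(-6)) = 2009*0 = 0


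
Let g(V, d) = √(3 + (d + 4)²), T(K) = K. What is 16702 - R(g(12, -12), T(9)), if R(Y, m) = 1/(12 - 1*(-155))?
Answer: 2789233/167 ≈ 16702.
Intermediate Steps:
g(V, d) = √(3 + (4 + d)²)
R(Y, m) = 1/167 (R(Y, m) = 1/(12 + 155) = 1/167)
16702 - R(g(12, -12), T(9)) = 16702 - 1*1/167 = 16702 - 1/167 = 2789233/167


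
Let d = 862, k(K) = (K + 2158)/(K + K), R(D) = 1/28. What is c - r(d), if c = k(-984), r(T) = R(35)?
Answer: -4355/6888 ≈ -0.63226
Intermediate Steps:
R(D) = 1/28
k(K) = (2158 + K)/(2*K) (k(K) = (2158 + K)/((2*K)) = (2158 + K)*(1/(2*K)) = (2158 + K)/(2*K))
r(T) = 1/28
c = -587/984 (c = (½)*(2158 - 984)/(-984) = (½)*(-1/984)*1174 = -587/984 ≈ -0.59654)
c - r(d) = -587/984 - 1*1/28 = -587/984 - 1/28 = -4355/6888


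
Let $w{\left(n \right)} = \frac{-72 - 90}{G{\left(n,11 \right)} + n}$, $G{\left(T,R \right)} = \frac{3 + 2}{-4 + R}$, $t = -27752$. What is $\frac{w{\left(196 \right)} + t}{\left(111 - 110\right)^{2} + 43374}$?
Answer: $- \frac{471798}{737375} \approx -0.63983$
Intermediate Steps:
$G{\left(T,R \right)} = \frac{5}{-4 + R}$
$w{\left(n \right)} = - \frac{162}{\frac{5}{7} + n}$ ($w{\left(n \right)} = \frac{-72 - 90}{\frac{5}{-4 + 11} + n} = - \frac{162}{\frac{5}{7} + n}$)
$\frac{w{\left(196 \right)} + t}{\left(111 - 110\right)^{2} + 43374} = \frac{- \frac{1134}{5 + 7 \cdot 196} - 27752}{\left(111 - 110\right)^{2} + 43374} = \frac{- \frac{1134}{5 + 1372} - 27752}{1^{2} + 43374} = \frac{- \frac{1134}{1377} - 27752}{1 + 43374} = \frac{\left(-1134\right) \frac{1}{1377} - 27752}{43375} = \left(- \frac{14}{17} - 27752\right) \frac{1}{43375} = \left(- \frac{471798}{17}\right) \frac{1}{43375} = - \frac{471798}{737375}$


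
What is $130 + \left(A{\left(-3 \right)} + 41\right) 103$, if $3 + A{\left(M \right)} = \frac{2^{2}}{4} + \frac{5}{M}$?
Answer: $\frac{11926}{3} \approx 3975.3$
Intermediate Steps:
$A{\left(M \right)} = -2 + \frac{5}{M}$ ($A{\left(M \right)} = -3 + \left(\frac{2^{2}}{4} + \frac{5}{M}\right) = -3 + \left(4 \cdot \frac{1}{4} + \frac{5}{M}\right) = -3 + \left(1 + \frac{5}{M}\right) = -2 + \frac{5}{M}$)
$130 + \left(A{\left(-3 \right)} + 41\right) 103 = 130 + \left(\left(-2 + \frac{5}{-3}\right) + 41\right) 103 = 130 + \left(\left(-2 + 5 \left(- \frac{1}{3}\right)\right) + 41\right) 103 = 130 + \left(\left(-2 - \frac{5}{3}\right) + 41\right) 103 = 130 + \left(- \frac{11}{3} + 41\right) 103 = 130 + \frac{112}{3} \cdot 103 = 130 + \frac{11536}{3} = \frac{11926}{3}$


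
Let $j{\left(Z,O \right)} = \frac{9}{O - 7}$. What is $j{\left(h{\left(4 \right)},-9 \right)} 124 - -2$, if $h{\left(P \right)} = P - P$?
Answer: $- \frac{271}{4} \approx -67.75$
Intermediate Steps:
$h{\left(P \right)} = 0$
$j{\left(Z,O \right)} = \frac{9}{-7 + O}$
$j{\left(h{\left(4 \right)},-9 \right)} 124 - -2 = \frac{9}{-7 - 9} \cdot 124 - -2 = \frac{9}{-16} \cdot 124 + \left(8 - 6\right) = 9 \left(- \frac{1}{16}\right) 124 + 2 = \left(- \frac{9}{16}\right) 124 + 2 = - \frac{279}{4} + 2 = - \frac{271}{4}$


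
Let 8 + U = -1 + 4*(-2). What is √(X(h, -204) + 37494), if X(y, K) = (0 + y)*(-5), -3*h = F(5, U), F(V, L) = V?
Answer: √337521/3 ≈ 193.66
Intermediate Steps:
U = -17 (U = -8 + (-1 + 4*(-2)) = -8 + (-1 - 8) = -8 - 9 = -17)
h = -5/3 (h = -⅓*5 = -5/3 ≈ -1.6667)
X(y, K) = -5*y (X(y, K) = y*(-5) = -5*y)
√(X(h, -204) + 37494) = √(-5*(-5/3) + 37494) = √(25/3 + 37494) = √(112507/3) = √337521/3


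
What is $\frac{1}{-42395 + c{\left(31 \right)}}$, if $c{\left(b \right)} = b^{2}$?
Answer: $- \frac{1}{41434} \approx -2.4135 \cdot 10^{-5}$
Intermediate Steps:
$\frac{1}{-42395 + c{\left(31 \right)}} = \frac{1}{-42395 + 31^{2}} = \frac{1}{-42395 + 961} = \frac{1}{-41434} = - \frac{1}{41434}$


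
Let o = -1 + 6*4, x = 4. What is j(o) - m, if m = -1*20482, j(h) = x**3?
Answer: 20546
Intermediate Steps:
o = 23 (o = -1 + 24 = 23)
j(h) = 64 (j(h) = 4**3 = 64)
m = -20482
j(o) - m = 64 - 1*(-20482) = 64 + 20482 = 20546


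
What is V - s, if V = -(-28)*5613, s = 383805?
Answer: -226641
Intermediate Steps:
V = 157164 (V = -1*(-157164) = 157164)
V - s = 157164 - 1*383805 = 157164 - 383805 = -226641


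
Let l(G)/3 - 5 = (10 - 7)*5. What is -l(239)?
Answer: -60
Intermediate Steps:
l(G) = 60 (l(G) = 15 + 3*((10 - 7)*5) = 15 + 3*(3*5) = 15 + 3*15 = 15 + 45 = 60)
-l(239) = -1*60 = -60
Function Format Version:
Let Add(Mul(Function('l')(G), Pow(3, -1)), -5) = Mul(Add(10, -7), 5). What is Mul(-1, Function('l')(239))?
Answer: -60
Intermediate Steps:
Function('l')(G) = 60 (Function('l')(G) = Add(15, Mul(3, Mul(Add(10, -7), 5))) = Add(15, Mul(3, Mul(3, 5))) = Add(15, Mul(3, 15)) = Add(15, 45) = 60)
Mul(-1, Function('l')(239)) = Mul(-1, 60) = -60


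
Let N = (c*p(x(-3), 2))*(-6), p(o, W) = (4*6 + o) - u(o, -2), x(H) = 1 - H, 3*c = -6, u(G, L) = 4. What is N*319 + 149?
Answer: 92021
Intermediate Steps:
c = -2 (c = (⅓)*(-6) = -2)
p(o, W) = 20 + o (p(o, W) = (4*6 + o) - 1*4 = (24 + o) - 4 = 20 + o)
N = 288 (N = -2*(20 + (1 - 1*(-3)))*(-6) = -2*(20 + (1 + 3))*(-6) = -2*(20 + 4)*(-6) = -2*24*(-6) = -48*(-6) = 288)
N*319 + 149 = 288*319 + 149 = 91872 + 149 = 92021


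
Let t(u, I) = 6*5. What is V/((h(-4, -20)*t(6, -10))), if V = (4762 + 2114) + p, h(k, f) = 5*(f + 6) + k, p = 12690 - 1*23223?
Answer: 1219/740 ≈ 1.6473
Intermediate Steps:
p = -10533 (p = 12690 - 23223 = -10533)
t(u, I) = 30
h(k, f) = 30 + k + 5*f (h(k, f) = 5*(6 + f) + k = (30 + 5*f) + k = 30 + k + 5*f)
V = -3657 (V = (4762 + 2114) - 10533 = 6876 - 10533 = -3657)
V/((h(-4, -20)*t(6, -10))) = -3657*1/(30*(30 - 4 + 5*(-20))) = -3657*1/(30*(30 - 4 - 100)) = -3657/((-74*30)) = -3657/(-2220) = -3657*(-1/2220) = 1219/740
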